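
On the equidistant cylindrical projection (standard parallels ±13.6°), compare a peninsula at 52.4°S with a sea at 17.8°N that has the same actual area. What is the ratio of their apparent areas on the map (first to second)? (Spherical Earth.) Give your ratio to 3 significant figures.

1.56

In the equirectangular projection with standard parallel φ₀ = 13.6° (x = Rλ cos φ₀, y = Rφ), meridians are true-scale (h = 1) and the parallel scale is k = cos φ₀ / cos φ.
Areal scale at 52.4°: h·k = 1.000 × 1.593 = 1.593.
Areal scale at 17.8°: h·k = 1.000 × 1.021 = 1.021.
Ratio = 1.593/1.021 ≈ 1.56.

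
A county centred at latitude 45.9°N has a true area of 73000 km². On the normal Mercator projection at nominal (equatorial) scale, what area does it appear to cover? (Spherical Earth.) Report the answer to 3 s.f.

For Mercator, h = k = sec φ (a conformal cylindrical projection has a single point scale, 1/cos φ).
Areal scale = k² = sec²φ = 1/cos²(45.9°) = 1/0.6959² = 2.065.
Apparent area = 73000 × 2.065 ≈ 151000 km².

151000 km²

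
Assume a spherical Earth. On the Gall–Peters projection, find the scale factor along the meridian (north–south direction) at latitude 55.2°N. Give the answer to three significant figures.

0.807

Gall–Peters is a cylindrical equal-area projection with standard parallels at ±45°. A cylindrical equal-area projection with standard parallel φ₀ has meridian scale h = cos φ / cos φ₀ and parallel scale k = cos φ₀ / cos φ (so areas are preserved, h·k = 1).
h = cos 55.2° / cos 45° = 0.5707/0.7071 = 0.8071.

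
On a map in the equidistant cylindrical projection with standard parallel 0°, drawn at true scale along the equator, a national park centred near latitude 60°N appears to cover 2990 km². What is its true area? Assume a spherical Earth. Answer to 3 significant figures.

1500 km²

Plate carrée maps x = Rλ, y = Rφ. The meridian scale is h = 1 and the parallel scale is k = 1/cos φ = sec φ.
Areal scale = h·k = 1 × sec φ; at 60°, h = 1.000, k = 2.000, so h·k = 2.000.
True area = apparent / (areal scale) = 2990 / 2.000 ≈ 1500 km².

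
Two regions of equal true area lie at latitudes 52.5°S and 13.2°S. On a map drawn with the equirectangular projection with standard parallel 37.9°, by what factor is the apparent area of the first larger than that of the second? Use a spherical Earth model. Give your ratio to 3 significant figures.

1.60

With standard parallel φ₀ = 37.9°, the equirectangular projection gives x = Rλ cos φ₀, y = Rφ, so h = 1 and k = cos 37.9° / cos φ.
Areal scale at 52.5°: h·k = 1.000 × 1.296 = 1.296.
Areal scale at 13.2°: h·k = 1.000 × 0.8105 = 0.8105.
Ratio = 1.296/0.8105 ≈ 1.60.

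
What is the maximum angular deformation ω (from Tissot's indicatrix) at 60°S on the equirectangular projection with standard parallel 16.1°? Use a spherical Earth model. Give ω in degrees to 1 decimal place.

36.8°

The equidistant cylindrical projection with φ₀ = 16.1° has h = 1 (meridians true) and k = cos φ₀ / cos φ along parallels.
At 60°: h = 1.000, k = 1.922; principal scales a = 1.922, b = 1.000.
sin(ω/2) = (a − b)/(a + b) = 0.9216/2.922 = 0.3154, so ω = 2 arcsin(0.3154) ≈ 36.8°.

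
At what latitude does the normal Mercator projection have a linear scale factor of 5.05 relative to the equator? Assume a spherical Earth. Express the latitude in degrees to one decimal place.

78.6°

Mercator scale is k = sec φ = 1/cos φ.
1/cos φ = 5.05  ⇒  cos φ = 0.1980  ⇒  φ = arccos(0.1980) ≈ 78.6°.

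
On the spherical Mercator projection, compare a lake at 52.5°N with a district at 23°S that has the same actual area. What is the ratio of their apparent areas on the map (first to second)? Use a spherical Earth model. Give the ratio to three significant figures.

2.29

Mercator areal scale is sec²φ.
At 52.5°: sec²(52.5°) = 1/0.6088² = 2.698.
At 23°: sec²(23°) = 1/0.9205² = 1.180.
Ratio = 2.698/1.180 = cos²(23°)/cos²(52.5°) ≈ 2.29.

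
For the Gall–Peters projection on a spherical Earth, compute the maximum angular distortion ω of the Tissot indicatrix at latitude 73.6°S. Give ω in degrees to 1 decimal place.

Gall–Peters is a cylindrical equal-area projection with standard parallels at ±45°. For cylindrical equal-area with standard parallel φ₀, h = cos φ / cos φ₀ and k = cos φ₀ / cos φ, so h·k = 1.
At 73.6°: h = 0.3993, k = 2.504; principal scales a = 2.504, b = 0.3993.
sin(ω/2) = (a − b)/(a + b) = 2.105/2.904 = 0.7250, so ω = 2 arcsin(0.7250) ≈ 92.9°.

92.9°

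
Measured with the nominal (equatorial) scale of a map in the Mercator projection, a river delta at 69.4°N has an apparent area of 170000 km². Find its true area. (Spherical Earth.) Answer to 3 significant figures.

The Mercator projection is conformal; its linear scale factor is the same in every direction and equals sec φ = 1/cos φ.
Areal scale = k² = sec²φ = 1/cos²(69.4°) = 1/0.3518² = 8.078.
True area = apparent / (areal scale) = 170000 / 8.078 ≈ 21000 km².

21000 km²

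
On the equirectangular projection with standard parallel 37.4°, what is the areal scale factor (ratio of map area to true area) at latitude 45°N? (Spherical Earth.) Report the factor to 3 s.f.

1.12

In the equirectangular projection with standard parallel φ₀ = 37.4° (x = Rλ cos φ₀, y = Rφ), meridians are true-scale (h = 1) and the parallel scale is k = cos φ₀ / cos φ.
Areal scale = h·k = 1 × cos φ₀ / cos φ; at 45°, h = 1.000, k = 1.123, so h·k = 1.123.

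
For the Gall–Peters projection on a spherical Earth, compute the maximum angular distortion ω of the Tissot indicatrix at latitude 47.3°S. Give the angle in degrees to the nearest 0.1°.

Gall–Peters is a cylindrical equal-area projection with standard parallels at ±45°. Cylindrical equal-area (φ₀ = 45°): h = cos φ / cos 45° along meridians, k = cos 45° / cos φ along parallels; h·k = 1.
At 47.3°: h = 0.9591, k = 1.043; principal scales a = 1.043, b = 0.9591.
sin(ω/2) = (a − b)/(a + b) = 0.08362/2.002 = 0.04177, so ω = 2 arcsin(0.04177) ≈ 4.8°.

4.8°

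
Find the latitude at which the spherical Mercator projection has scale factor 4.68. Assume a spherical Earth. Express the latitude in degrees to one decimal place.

Mercator scale is k = sec φ = 1/cos φ.
1/cos φ = 4.68  ⇒  cos φ = 0.2137  ⇒  φ = arccos(0.2137) ≈ 77.7°.

77.7°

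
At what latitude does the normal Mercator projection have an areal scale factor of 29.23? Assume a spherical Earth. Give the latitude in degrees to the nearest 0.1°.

79.3°

Mercator areal scale is sec²φ.
sec²φ = 29.23  ⇒  cos²φ = 0.03421  ⇒  cos φ = 0.1850.
φ = arccos(0.1850) ≈ 79.3°.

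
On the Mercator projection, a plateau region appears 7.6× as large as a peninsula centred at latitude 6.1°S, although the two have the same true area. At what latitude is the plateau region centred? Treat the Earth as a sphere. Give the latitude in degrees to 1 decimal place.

68.9°

Mercator areal scale is sec²φ, so apparent-area ratio = sec²φ₁ / sec²φ₂ = cos²φ₂ / cos²φ₁.
cos²φ₂ / cos²φ₁ = 7.6  ⇒  cos φ₁ = cos 6.1° / √7.6 = 0.9943/2.757 = 0.3607.
φ₁ = arccos(0.3607) ≈ 68.9°.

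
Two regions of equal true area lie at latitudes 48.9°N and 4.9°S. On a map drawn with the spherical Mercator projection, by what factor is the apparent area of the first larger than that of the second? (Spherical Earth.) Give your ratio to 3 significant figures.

2.30

On Mercator, area is exaggerated by sec²φ = 1/cos²φ.
At 48.9°: sec²(48.9°) = 1/0.6574² = 2.314.
At 4.9°: sec²(4.9°) = 1/0.9963² = 1.007.
Ratio = 2.314/1.007 = cos²(4.9°)/cos²(48.9°) ≈ 2.30.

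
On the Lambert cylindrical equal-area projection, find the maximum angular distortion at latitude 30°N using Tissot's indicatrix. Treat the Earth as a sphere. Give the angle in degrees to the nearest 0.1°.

The Lambert cylindrical equal-area projection is the cylindrical equal-area projection with its standard parallel at the equator (φ₀ = 0). For cylindrical equal-area with standard parallel φ₀, h = cos φ / cos φ₀ and k = cos φ₀ / cos φ, so h·k = 1.
At 30°: h = 0.8660, k = 1.155; principal scales a = 1.155, b = 0.8660.
sin(ω/2) = (a − b)/(a + b) = 0.2887/2.021 = 0.1429, so ω = 2 arcsin(0.1429) ≈ 16.4°.

16.4°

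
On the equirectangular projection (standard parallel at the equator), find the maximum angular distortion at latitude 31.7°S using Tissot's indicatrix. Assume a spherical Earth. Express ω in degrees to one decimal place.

For the equirectangular projection with φ₀ = 0 (plate carrée), h = 1 along meridians and k = sec φ along parallels.
At 31.7°: h = 1.000, k = 1.175; principal scales a = 1.175, b = 1.000.
sin(ω/2) = (a − b)/(a + b) = 0.1753/2.175 = 0.08061, so ω = 2 arcsin(0.08061) ≈ 9.2°.

9.2°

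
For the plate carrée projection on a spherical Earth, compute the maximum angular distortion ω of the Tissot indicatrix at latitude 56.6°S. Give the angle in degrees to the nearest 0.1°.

33.7°

In the plate carrée (x = Rλ, y = Rφ), meridians are true-scale (h = 1) and parallels are stretched by k = sec φ.
At 56.6°: h = 1.000, k = 1.817; principal scales a = 1.817, b = 1.000.
sin(ω/2) = (a − b)/(a + b) = 0.8166/2.817 = 0.2899, so ω = 2 arcsin(0.2899) ≈ 33.7°.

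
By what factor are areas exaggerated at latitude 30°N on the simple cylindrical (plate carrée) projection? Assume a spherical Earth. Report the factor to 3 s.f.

1.15

Plate carrée maps x = Rλ, y = Rφ. The meridian scale is h = 1 and the parallel scale is k = 1/cos φ = sec φ.
Areal scale = h·k = 1 × sec φ; at 30°, h = 1.000, k = 1.155, so h·k = 1.155.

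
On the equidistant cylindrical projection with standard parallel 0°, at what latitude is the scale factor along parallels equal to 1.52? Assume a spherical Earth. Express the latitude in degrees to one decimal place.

48.9°

Plate carrée: h = 1, k = sec φ along parallels.
sec φ = 1.52  ⇒  cos φ = 0.6579  ⇒  φ ≈ 48.9°.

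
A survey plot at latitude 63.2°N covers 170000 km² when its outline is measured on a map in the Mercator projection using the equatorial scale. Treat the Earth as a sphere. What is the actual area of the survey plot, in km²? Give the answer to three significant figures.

Mercator is conformal, so the point scale is isotropic: h = k = sec φ = 1/cos φ.
Areal scale = k² = sec²φ = 1/cos²(63.2°) = 1/0.4509² = 4.919.
True area = apparent / (areal scale) = 170000 / 4.919 ≈ 34600 km².

34600 km²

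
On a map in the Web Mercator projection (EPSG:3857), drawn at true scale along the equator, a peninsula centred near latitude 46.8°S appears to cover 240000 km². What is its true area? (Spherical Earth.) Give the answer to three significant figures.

For Mercator, h = k = sec φ (a conformal cylindrical projection has a single point scale, 1/cos φ).
Areal scale = k² = sec²φ = 1/cos²(46.8°) = 1/0.6845² = 2.134.
True area = apparent / (areal scale) = 240000 / 2.134 ≈ 112000 km².

112000 km²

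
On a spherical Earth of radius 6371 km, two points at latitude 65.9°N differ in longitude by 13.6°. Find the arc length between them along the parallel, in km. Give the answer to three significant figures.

Arc length along a parallel = R cos φ · Δλ (with Δλ in radians).
= 6371 × cos 65.9° × (13.6° × π/180) = 6371 × 0.4083 × 0.2374 ≈ 617 km.

617 km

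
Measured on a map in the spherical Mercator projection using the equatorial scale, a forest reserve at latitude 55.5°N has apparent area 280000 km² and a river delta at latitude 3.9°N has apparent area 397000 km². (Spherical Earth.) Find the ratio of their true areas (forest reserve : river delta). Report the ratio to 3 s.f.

Since Mercator area scale is 1/cos²φ, the true area equals the apparent area multiplied by cos²φ.
True area of forest reserve: 280000 × cos²(55.5°) = 280000 × 0.3208 = 89830 km².
True area of river delta: 397000 × cos²(3.9°) = 397000 × 0.9954 = 395200 km².
Ratio = 89830 / 395200 ≈ 0.227.

0.227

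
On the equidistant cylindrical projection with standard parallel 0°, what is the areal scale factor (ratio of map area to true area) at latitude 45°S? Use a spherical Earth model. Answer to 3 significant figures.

1.41

Plate carrée maps x = Rλ, y = Rφ. The meridian scale is h = 1 and the parallel scale is k = 1/cos φ = sec φ.
Areal scale = h·k = 1 × sec φ; at 45°, h = 1.000, k = 1.414, so h·k = 1.414.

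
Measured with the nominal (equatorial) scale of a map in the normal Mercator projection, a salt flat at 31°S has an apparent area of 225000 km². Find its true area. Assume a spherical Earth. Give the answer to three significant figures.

165000 km²

Mercator is conformal, so the point scale is isotropic: h = k = sec φ = 1/cos φ.
Areal scale = k² = sec²φ = 1/cos²(31°) = 1/0.8572² = 1.361.
True area = apparent / (areal scale) = 225000 / 1.361 ≈ 165000 km².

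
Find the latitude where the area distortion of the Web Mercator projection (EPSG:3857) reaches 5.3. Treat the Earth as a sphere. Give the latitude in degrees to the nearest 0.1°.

Mercator areal scale is sec²φ.
sec²φ = 5.3  ⇒  cos²φ = 0.1887  ⇒  cos φ = 0.4344.
φ = arccos(0.4344) ≈ 64.3°.

64.3°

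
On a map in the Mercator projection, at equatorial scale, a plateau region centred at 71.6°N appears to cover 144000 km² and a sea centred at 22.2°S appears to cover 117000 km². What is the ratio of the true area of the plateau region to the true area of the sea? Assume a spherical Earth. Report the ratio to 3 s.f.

Mercator's areal exaggeration is sec²φ; hence true area = (apparent area) · cos²φ.
True area of plateau region: 144000 × cos²(71.6°) = 144000 × 0.09963 = 14350 km².
True area of sea: 117000 × cos²(22.2°) = 117000 × 0.8572 = 100300 km².
Ratio = 14350 / 100300 ≈ 0.143.

0.143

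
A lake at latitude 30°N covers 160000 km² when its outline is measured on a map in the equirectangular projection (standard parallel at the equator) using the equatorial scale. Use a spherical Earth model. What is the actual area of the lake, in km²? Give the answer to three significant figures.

For the equirectangular projection with φ₀ = 0 (plate carrée), h = 1 along meridians and k = sec φ along parallels.
Areal scale = h·k = 1 × sec φ; at 30°, h = 1.000, k = 1.155, so h·k = 1.155.
True area = apparent / (areal scale) = 160000 / 1.155 ≈ 139000 km².

139000 km²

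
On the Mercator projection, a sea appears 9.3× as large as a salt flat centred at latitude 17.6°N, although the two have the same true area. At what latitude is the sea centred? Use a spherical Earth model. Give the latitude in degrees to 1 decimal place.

On Mercator, (apparent₁)/(apparent₂) = sec²φ₁ / sec²φ₂ when true areas are equal.
cos²φ₂ / cos²φ₁ = 9.3  ⇒  cos φ₁ = cos 17.6° / √9.3 = 0.9532/3.050 = 0.3126.
φ₁ = arccos(0.3126) ≈ 71.8°.

71.8°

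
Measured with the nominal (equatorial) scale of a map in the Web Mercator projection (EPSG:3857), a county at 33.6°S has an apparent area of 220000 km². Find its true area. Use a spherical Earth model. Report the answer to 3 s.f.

The Mercator projection is conformal; its linear scale factor is the same in every direction and equals sec φ = 1/cos φ.
Areal scale = k² = sec²φ = 1/cos²(33.6°) = 1/0.8329² = 1.441.
True area = apparent / (areal scale) = 220000 / 1.441 ≈ 153000 km².

153000 km²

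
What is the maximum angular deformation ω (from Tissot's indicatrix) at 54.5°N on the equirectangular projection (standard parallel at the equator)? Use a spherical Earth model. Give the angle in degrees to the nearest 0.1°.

Plate carrée maps x = Rλ, y = Rφ. The meridian scale is h = 1 and the parallel scale is k = 1/cos φ = sec φ.
At 54.5°: h = 1.000, k = 1.722; principal scales a = 1.722, b = 1.000.
sin(ω/2) = (a − b)/(a + b) = 0.7221/2.722 = 0.2653, so ω = 2 arcsin(0.2653) ≈ 30.8°.

30.8°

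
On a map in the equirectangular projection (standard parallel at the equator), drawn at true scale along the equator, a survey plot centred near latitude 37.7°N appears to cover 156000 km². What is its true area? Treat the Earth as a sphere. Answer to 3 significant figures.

123000 km²

In the plate carrée (x = Rλ, y = Rφ), meridians are true-scale (h = 1) and parallels are stretched by k = sec φ.
Areal scale = h·k = 1 × sec φ; at 37.7°, h = 1.000, k = 1.264, so h·k = 1.264.
True area = apparent / (areal scale) = 156000 / 1.264 ≈ 123000 km².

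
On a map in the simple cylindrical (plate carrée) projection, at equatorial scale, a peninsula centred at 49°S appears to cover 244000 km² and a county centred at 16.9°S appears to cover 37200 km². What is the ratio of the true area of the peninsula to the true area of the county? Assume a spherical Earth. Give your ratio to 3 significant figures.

4.50

Plate carrée has h = 1 and k = sec φ, giving areal scale sec φ; true area = (apparent area) · cos φ.
True area of peninsula: 244000 × cos(49°) = 244000 × 0.6561 = 160100 km².
True area of county: 37200 × cos(16.9°) = 37200 × 0.9568 = 35590 km².
Ratio = 160100 / 35590 ≈ 4.50.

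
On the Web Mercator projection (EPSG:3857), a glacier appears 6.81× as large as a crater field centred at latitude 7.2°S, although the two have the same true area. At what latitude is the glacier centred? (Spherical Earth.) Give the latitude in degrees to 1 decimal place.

For equal true areas on Mercator, apparent areas scale as sec²φ, so the ratio is cos²φ₂ / cos²φ₁.
cos²φ₂ / cos²φ₁ = 6.81  ⇒  cos φ₁ = cos 7.2° / √6.81 = 0.9921/2.610 = 0.3802.
φ₁ = arccos(0.3802) ≈ 67.7°.

67.7°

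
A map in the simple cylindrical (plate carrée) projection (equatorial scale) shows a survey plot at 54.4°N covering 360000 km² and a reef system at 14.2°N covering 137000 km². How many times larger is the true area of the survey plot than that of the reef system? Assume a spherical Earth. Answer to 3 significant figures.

On the plate carrée, areal scale = h·k = 1 × sec φ, so true area = apparent × cos φ.
True area of survey plot: 360000 × cos(54.4°) = 360000 × 0.5821 = 209600 km².
True area of reef system: 137000 × cos(14.2°) = 137000 × 0.9694 = 132800 km².
Ratio = 209600 / 132800 ≈ 1.58.

1.58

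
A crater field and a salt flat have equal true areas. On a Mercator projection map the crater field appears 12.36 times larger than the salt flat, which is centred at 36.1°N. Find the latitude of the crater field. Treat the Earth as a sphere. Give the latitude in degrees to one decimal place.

Mercator areal scale is sec²φ, so apparent-area ratio = sec²φ₁ / sec²φ₂ = cos²φ₂ / cos²φ₁.
cos²φ₂ / cos²φ₁ = 12.36  ⇒  cos φ₁ = cos 36.1° / √12.36 = 0.8080/3.516 = 0.2298.
φ₁ = arccos(0.2298) ≈ 76.7°.

76.7°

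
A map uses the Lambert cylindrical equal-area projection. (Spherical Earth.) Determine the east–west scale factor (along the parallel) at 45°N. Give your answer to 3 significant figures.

1.41

The Lambert cylindrical equal-area projection is the cylindrical equal-area projection with its standard parallel at the equator (φ₀ = 0). For cylindrical equal-area with standard parallel φ₀, h = cos φ / cos φ₀ and k = cos φ₀ / cos φ, so h·k = 1.
k = cos 0° / cos 45° = 1.000/0.7071 = 1.414.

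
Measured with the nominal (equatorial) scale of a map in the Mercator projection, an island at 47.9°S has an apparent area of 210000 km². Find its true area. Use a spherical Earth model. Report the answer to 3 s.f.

Mercator is conformal, so the point scale is isotropic: h = k = sec φ = 1/cos φ.
Areal scale = k² = sec²φ = 1/cos²(47.9°) = 1/0.6704² = 2.225.
True area = apparent / (areal scale) = 210000 / 2.225 ≈ 94400 km².

94400 km²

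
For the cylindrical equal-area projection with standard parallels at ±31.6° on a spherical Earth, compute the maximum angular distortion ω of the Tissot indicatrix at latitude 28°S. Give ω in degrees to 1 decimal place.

4.1°

For cylindrical equal-area with standard parallel φ₀, h = cos φ / cos φ₀ and k = cos φ₀ / cos φ, so h·k = 1.
At 28°: h = 1.037, k = 0.9646; principal scales a = 1.037, b = 0.9646.
sin(ω/2) = (a − b)/(a + b) = 0.07202/2.001 = 0.03598, so ω = 2 arcsin(0.03598) ≈ 4.1°.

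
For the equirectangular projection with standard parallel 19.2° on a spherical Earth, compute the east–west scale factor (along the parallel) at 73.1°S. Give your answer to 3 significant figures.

3.25

With standard parallel φ₀ = 19.2°, the equirectangular projection gives x = Rλ cos φ₀, y = Rφ, so h = 1 and k = cos 19.2° / cos φ.
k = cos 19.2° / cos 73.1° = 0.9444/0.2907 = 3.249.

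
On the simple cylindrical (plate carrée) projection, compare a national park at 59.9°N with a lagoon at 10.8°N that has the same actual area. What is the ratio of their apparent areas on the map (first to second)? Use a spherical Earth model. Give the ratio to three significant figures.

1.96

Plate carrée maps x = Rλ, y = Rφ. The meridian scale is h = 1 and the parallel scale is k = 1/cos φ = sec φ.
Areal scale at 59.9°: h·k = 1.000 × 1.994 = 1.994.
Areal scale at 10.8°: h·k = 1.000 × 1.018 = 1.018.
Ratio = 1.994/1.018 ≈ 1.96.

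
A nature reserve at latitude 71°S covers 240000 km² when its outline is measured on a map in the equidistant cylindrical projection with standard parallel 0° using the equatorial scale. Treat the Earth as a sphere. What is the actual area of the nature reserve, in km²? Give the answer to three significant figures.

78100 km²

In the plate carrée (x = Rλ, y = Rφ), meridians are true-scale (h = 1) and parallels are stretched by k = sec φ.
Areal scale = h·k = 1 × sec φ; at 71°, h = 1.000, k = 3.072, so h·k = 3.072.
True area = apparent / (areal scale) = 240000 / 3.072 ≈ 78100 km².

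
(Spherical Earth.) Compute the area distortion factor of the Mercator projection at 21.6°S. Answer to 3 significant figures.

For Mercator, h = k = sec φ (a conformal cylindrical projection has a single point scale, 1/cos φ).
Areal scale = k² = sec²φ = 1/cos²(21.6°) = 1/0.9298² = 1.157.

1.16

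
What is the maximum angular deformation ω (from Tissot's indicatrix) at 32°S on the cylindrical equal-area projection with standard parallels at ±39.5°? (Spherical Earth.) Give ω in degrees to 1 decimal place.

For cylindrical equal-area with standard parallel φ₀, h = cos φ / cos φ₀ and k = cos φ₀ / cos φ, so h·k = 1.
At 32°: h = 1.099, k = 0.9099; principal scales a = 1.099, b = 0.9099.
sin(ω/2) = (a − b)/(a + b) = 0.1892/2.009 = 0.09416, so ω = 2 arcsin(0.09416) ≈ 10.8°.

10.8°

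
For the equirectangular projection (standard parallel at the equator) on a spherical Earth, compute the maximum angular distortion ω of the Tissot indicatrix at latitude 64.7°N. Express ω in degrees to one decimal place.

Plate carrée maps x = Rλ, y = Rφ. The meridian scale is h = 1 and the parallel scale is k = 1/cos φ = sec φ.
At 64.7°: h = 1.000, k = 2.340; principal scales a = 2.340, b = 1.000.
sin(ω/2) = (a − b)/(a + b) = 1.340/3.340 = 0.4012, so ω = 2 arcsin(0.4012) ≈ 47.3°.

47.3°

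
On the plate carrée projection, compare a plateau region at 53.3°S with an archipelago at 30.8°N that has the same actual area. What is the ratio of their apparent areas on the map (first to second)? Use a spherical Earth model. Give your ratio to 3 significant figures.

In the plate carrée (x = Rλ, y = Rφ), meridians are true-scale (h = 1) and parallels are stretched by k = sec φ.
Areal scale at 53.3°: h·k = 1.000 × 1.673 = 1.673.
Areal scale at 30.8°: h·k = 1.000 × 1.164 = 1.164.
Ratio = 1.673/1.164 ≈ 1.44.

1.44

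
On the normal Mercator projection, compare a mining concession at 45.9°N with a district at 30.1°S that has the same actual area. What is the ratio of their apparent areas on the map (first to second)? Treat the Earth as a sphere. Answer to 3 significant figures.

On Mercator, area is exaggerated by sec²φ = 1/cos²φ.
At 45.9°: sec²(45.9°) = 1/0.6959² = 2.065.
At 30.1°: sec²(30.1°) = 1/0.8652² = 1.336.
Ratio = 2.065/1.336 = cos²(30.1°)/cos²(45.9°) ≈ 1.55.

1.55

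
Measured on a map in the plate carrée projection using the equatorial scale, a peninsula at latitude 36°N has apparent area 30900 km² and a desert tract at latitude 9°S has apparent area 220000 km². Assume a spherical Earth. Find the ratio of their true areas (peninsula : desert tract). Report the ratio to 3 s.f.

Plate carrée has h = 1 and k = sec φ, giving areal scale sec φ; true area = (apparent area) · cos φ.
True area of peninsula: 30900 × cos(36°) = 30900 × 0.8090 = 25000 km².
True area of desert tract: 220000 × cos(9°) = 220000 × 0.9877 = 217300 km².
Ratio = 25000 / 217300 ≈ 0.115.

0.115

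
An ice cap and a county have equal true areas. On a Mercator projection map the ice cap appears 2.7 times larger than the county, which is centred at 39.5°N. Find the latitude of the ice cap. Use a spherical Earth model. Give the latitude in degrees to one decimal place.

62.0°

Mercator areal scale is sec²φ, so apparent-area ratio = sec²φ₁ / sec²φ₂ = cos²φ₂ / cos²φ₁.
cos²φ₂ / cos²φ₁ = 2.7  ⇒  cos φ₁ = cos 39.5° / √2.7 = 0.7716/1.643 = 0.4696.
φ₁ = arccos(0.4696) ≈ 62.0°.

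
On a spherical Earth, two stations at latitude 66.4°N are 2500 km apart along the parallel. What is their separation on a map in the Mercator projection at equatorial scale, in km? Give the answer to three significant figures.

For Mercator, h = k = sec φ (a conformal cylindrical projection has a single point scale, 1/cos φ).
Along the parallel, k = sec 66.4° = 1/0.4003 = 2.498.
Map distance = 2500 × 2.498 ≈ 6240 km.

6240 km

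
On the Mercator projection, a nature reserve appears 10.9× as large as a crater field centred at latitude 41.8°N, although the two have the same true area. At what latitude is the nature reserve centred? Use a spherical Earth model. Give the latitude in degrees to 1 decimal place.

77.0°

Mercator areal scale is sec²φ, so apparent-area ratio = sec²φ₁ / sec²φ₂ = cos²φ₂ / cos²φ₁.
cos²φ₂ / cos²φ₁ = 10.9  ⇒  cos φ₁ = cos 41.8° / √10.9 = 0.7455/3.302 = 0.2258.
φ₁ = arccos(0.2258) ≈ 77.0°.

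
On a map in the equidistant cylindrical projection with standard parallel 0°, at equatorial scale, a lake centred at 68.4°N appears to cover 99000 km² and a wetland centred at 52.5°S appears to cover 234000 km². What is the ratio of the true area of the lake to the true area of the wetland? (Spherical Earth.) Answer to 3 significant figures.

Plate carrée has h = 1 and k = sec φ, giving areal scale sec φ; true area = (apparent area) · cos φ.
True area of lake: 99000 × cos(68.4°) = 99000 × 0.3681 = 36440 km².
True area of wetland: 234000 × cos(52.5°) = 234000 × 0.6088 = 142500 km².
Ratio = 36440 / 142500 ≈ 0.256.

0.256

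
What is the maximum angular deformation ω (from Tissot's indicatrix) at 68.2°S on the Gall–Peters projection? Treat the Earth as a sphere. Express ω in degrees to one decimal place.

69.2°

Gall–Peters is a cylindrical equal-area projection with standard parallels at ±45°. For cylindrical equal-area with standard parallel φ₀, h = cos φ / cos φ₀ and k = cos φ₀ / cos φ, so h·k = 1.
At 68.2°: h = 0.5252, k = 1.904; principal scales a = 1.904, b = 0.5252.
sin(ω/2) = (a − b)/(a + b) = 1.379/2.429 = 0.5676, so ω = 2 arcsin(0.5676) ≈ 69.2°.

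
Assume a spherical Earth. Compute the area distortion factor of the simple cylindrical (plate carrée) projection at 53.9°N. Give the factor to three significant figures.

For the equirectangular projection with φ₀ = 0 (plate carrée), h = 1 along meridians and k = sec φ along parallels.
Areal scale = h·k = 1 × sec φ; at 53.9°, h = 1.000, k = 1.697, so h·k = 1.697.

1.70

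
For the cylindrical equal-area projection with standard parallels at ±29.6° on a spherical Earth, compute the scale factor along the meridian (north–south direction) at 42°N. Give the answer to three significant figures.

A cylindrical equal-area projection with standard parallel φ₀ has meridian scale h = cos φ / cos φ₀ and parallel scale k = cos φ₀ / cos φ (so areas are preserved, h·k = 1).
h = cos 42° / cos 29.6° = 0.7431/0.8695 = 0.8547.

0.855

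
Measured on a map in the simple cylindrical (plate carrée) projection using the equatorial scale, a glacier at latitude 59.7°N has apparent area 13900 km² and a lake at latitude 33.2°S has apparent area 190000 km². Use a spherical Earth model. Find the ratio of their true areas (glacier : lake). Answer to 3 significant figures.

0.0441

On the plate carrée, areal scale = h·k = 1 × sec φ, so true area = apparent × cos φ.
True area of glacier: 13900 × cos(59.7°) = 13900 × 0.5045 = 7013 km².
True area of lake: 190000 × cos(33.2°) = 190000 × 0.8368 = 159000 km².
Ratio = 7013 / 159000 ≈ 0.0441.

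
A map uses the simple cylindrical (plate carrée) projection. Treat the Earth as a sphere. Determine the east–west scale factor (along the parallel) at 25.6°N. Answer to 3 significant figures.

For the equirectangular projection with φ₀ = 0 (plate carrée), h = 1 along meridians and k = sec φ along parallels.
k = 1/cos 25.6° = 1/0.9018 = 1.109.

1.11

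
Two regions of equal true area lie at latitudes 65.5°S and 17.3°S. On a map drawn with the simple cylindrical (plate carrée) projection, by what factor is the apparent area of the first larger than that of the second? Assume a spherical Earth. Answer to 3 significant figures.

2.30

For the equirectangular projection with φ₀ = 0 (plate carrée), h = 1 along meridians and k = sec φ along parallels.
Areal scale at 65.5°: h·k = 1.000 × 2.411 = 2.411.
Areal scale at 17.3°: h·k = 1.000 × 1.047 = 1.047.
Ratio = 2.411/1.047 ≈ 2.30.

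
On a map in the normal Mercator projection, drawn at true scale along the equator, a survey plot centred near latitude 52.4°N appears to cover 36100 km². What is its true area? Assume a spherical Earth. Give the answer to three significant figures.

For Mercator, h = k = sec φ (a conformal cylindrical projection has a single point scale, 1/cos φ).
Areal scale = k² = sec²φ = 1/cos²(52.4°) = 1/0.6101² = 2.686.
True area = apparent / (areal scale) = 36100 / 2.686 ≈ 13400 km².

13400 km²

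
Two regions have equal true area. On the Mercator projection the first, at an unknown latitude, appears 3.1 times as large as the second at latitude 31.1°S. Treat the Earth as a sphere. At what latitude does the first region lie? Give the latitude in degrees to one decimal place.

60.9°

Mercator areal scale is sec²φ, so apparent-area ratio = sec²φ₁ / sec²φ₂ = cos²φ₂ / cos²φ₁.
cos²φ₂ / cos²φ₁ = 3.1  ⇒  cos φ₁ = cos 31.1° / √3.1 = 0.8563/1.761 = 0.4863.
φ₁ = arccos(0.4863) ≈ 60.9°.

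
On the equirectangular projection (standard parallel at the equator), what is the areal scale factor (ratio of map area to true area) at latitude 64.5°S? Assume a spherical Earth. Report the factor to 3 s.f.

2.32

For the equirectangular projection with φ₀ = 0 (plate carrée), h = 1 along meridians and k = sec φ along parallels.
Areal scale = h·k = 1 × sec φ; at 64.5°, h = 1.000, k = 2.323, so h·k = 2.323.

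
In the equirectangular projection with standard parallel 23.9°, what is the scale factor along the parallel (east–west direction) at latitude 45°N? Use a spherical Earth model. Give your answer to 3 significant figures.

In the equirectangular projection with standard parallel φ₀ = 23.9° (x = Rλ cos φ₀, y = Rφ), meridians are true-scale (h = 1) and the parallel scale is k = cos φ₀ / cos φ.
k = cos 23.9° / cos 45° = 0.9143/0.7071 = 1.293.

1.29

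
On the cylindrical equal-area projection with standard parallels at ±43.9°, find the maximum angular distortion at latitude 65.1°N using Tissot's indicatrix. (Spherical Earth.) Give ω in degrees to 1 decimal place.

58.8°

A cylindrical equal-area projection with standard parallel φ₀ has meridian scale h = cos φ / cos φ₀ and parallel scale k = cos φ₀ / cos φ (so areas are preserved, h·k = 1).
At 65.1°: h = 0.5843, k = 1.711; principal scales a = 1.711, b = 0.5843.
sin(ω/2) = (a − b)/(a + b) = 1.127/2.296 = 0.4909, so ω = 2 arcsin(0.4909) ≈ 58.8°.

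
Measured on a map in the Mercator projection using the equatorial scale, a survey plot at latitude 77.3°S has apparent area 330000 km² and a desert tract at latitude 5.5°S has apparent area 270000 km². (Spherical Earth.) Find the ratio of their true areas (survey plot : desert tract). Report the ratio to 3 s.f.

On Mercator the areal scale is sec²φ, so true area = apparent × cos²φ.
True area of survey plot: 330000 × cos²(77.3°) = 330000 × 0.04833 = 15950 km².
True area of desert tract: 270000 × cos²(5.5°) = 270000 × 0.9908 = 267500 km².
Ratio = 15950 / 267500 ≈ 0.0596.

0.0596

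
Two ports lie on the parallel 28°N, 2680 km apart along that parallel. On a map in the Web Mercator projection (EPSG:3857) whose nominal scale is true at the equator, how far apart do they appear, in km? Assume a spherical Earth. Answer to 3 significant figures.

For Mercator, h = k = sec φ (a conformal cylindrical projection has a single point scale, 1/cos φ).
Along the parallel, k = sec 28° = 1/0.8829 = 1.133.
Map distance = 2680 × 1.133 ≈ 3040 km.

3040 km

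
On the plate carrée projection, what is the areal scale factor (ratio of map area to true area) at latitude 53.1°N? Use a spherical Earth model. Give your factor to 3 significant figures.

In the plate carrée (x = Rλ, y = Rφ), meridians are true-scale (h = 1) and parallels are stretched by k = sec φ.
Areal scale = h·k = 1 × sec φ; at 53.1°, h = 1.000, k = 1.666, so h·k = 1.666.

1.67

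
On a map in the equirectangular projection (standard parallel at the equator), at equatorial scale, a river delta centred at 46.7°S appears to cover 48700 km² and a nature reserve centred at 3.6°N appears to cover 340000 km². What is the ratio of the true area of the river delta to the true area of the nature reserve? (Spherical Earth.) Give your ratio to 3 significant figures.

On the plate carrée, areal scale = h·k = 1 × sec φ, so true area = apparent × cos φ.
True area of river delta: 48700 × cos(46.7°) = 48700 × 0.6858 = 33400 km².
True area of nature reserve: 340000 × cos(3.6°) = 340000 × 0.9980 = 339300 km².
Ratio = 33400 / 339300 ≈ 0.0984.

0.0984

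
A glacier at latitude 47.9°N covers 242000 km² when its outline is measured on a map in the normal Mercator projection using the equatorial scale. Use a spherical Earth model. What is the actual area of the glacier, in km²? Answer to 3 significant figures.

109000 km²

For Mercator, h = k = sec φ (a conformal cylindrical projection has a single point scale, 1/cos φ).
Areal scale = k² = sec²φ = 1/cos²(47.9°) = 1/0.6704² = 2.225.
True area = apparent / (areal scale) = 242000 / 2.225 ≈ 109000 km².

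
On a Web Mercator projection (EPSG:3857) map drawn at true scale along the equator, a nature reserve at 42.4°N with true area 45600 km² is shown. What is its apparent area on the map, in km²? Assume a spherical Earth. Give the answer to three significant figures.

83600 km²

The Mercator projection is conformal; its linear scale factor is the same in every direction and equals sec φ = 1/cos φ.
Areal scale = k² = sec²φ = 1/cos²(42.4°) = 1/0.7385² = 1.834.
Apparent area = 45600 × 1.834 ≈ 83600 km².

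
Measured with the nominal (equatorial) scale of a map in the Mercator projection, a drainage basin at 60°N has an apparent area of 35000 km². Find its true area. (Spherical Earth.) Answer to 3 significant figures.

The Mercator projection is conformal; its linear scale factor is the same in every direction and equals sec φ = 1/cos φ.
Areal scale = k² = sec²φ = 1/cos²(60°) = 1/0.5000² = 4.000.
True area = apparent / (areal scale) = 35000 / 4.000 ≈ 8750 km².

8750 km²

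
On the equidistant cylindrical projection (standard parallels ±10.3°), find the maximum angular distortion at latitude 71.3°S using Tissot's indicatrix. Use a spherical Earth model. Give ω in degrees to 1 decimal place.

The equidistant cylindrical projection with φ₀ = 10.3° has h = 1 (meridians true) and k = cos φ₀ / cos φ along parallels.
At 71.3°: h = 1.000, k = 3.069; principal scales a = 3.069, b = 1.000.
sin(ω/2) = (a − b)/(a + b) = 2.069/4.069 = 0.5085, so ω = 2 arcsin(0.5085) ≈ 61.1°.

61.1°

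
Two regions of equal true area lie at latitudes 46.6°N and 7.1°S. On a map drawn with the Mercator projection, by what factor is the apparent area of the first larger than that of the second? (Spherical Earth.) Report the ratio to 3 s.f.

2.09

On Mercator, area is exaggerated by sec²φ = 1/cos²φ.
At 46.6°: sec²(46.6°) = 1/0.6871² = 2.118.
At 7.1°: sec²(7.1°) = 1/0.9923² = 1.016.
Ratio = 2.118/1.016 = cos²(7.1°)/cos²(46.6°) ≈ 2.09.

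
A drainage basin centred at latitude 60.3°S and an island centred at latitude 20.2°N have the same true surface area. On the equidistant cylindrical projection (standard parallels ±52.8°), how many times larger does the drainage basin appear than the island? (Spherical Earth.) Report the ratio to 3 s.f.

The equidistant cylindrical projection with φ₀ = 52.8° has h = 1 (meridians true) and k = cos φ₀ / cos φ along parallels.
Areal scale at 60.3°: h·k = 1.000 × 1.220 = 1.220.
Areal scale at 20.2°: h·k = 1.000 × 0.6442 = 0.6442.
Ratio = 1.220/0.6442 ≈ 1.89.

1.89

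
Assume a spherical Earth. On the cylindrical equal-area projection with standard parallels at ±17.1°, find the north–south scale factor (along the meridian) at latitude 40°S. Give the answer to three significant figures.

A cylindrical equal-area projection with standard parallel φ₀ has meridian scale h = cos φ / cos φ₀ and parallel scale k = cos φ₀ / cos φ (so areas are preserved, h·k = 1).
h = cos 40° / cos 17.1° = 0.7660/0.9558 = 0.8015.

0.801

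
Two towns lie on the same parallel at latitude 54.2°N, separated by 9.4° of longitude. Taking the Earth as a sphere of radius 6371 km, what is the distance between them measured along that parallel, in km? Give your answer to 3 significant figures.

611 km

Arc length along a parallel = R cos φ · Δλ (with Δλ in radians).
= 6371 × cos 54.2° × (9.4° × π/180) = 6371 × 0.5850 × 0.1641 ≈ 611 km.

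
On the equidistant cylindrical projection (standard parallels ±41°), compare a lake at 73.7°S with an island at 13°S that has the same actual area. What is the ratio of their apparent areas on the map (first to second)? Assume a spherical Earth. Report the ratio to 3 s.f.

The equidistant cylindrical projection with φ₀ = 41° has h = 1 (meridians true) and k = cos φ₀ / cos φ along parallels.
Areal scale at 73.7°: h·k = 1.000 × 2.689 = 2.689.
Areal scale at 13°: h·k = 1.000 × 0.7746 = 0.7746.
Ratio = 2.689/0.7746 ≈ 3.47.

3.47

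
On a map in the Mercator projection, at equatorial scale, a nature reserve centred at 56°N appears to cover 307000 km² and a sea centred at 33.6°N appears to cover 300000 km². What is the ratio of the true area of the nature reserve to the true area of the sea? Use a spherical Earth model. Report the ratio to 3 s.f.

Since Mercator area scale is 1/cos²φ, the true area equals the apparent area multiplied by cos²φ.
True area of nature reserve: 307000 × cos²(56°) = 307000 × 0.3127 = 96000 km².
True area of sea: 300000 × cos²(33.6°) = 300000 × 0.6938 = 208100 km².
Ratio = 96000 / 208100 ≈ 0.461.

0.461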